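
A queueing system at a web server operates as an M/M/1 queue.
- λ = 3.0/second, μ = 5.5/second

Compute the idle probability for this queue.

ρ = λ/μ = 3.0/5.5 = 0.5455
P(0) = 1 - ρ = 1 - 0.5455 = 0.4545
The server is idle 45.45% of the time.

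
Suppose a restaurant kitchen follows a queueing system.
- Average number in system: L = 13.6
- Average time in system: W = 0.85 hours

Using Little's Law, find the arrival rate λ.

Little's Law: L = λW, so λ = L/W
λ = 13.6/0.85 = 16.0000 orders/hour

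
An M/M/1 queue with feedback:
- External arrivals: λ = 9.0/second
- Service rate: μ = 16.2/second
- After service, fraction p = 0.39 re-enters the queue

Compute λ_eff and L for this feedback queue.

Effective arrival rate: λ_eff = λ/(1-p) = 9.0/(1-0.39) = 9.0/0.61 = 14.7541
ρ = λ_eff/μ = 14.7541/16.2 = 0.910747
L = ρ/(1-ρ) = 0.910747/(1-0.910747) = 10.2041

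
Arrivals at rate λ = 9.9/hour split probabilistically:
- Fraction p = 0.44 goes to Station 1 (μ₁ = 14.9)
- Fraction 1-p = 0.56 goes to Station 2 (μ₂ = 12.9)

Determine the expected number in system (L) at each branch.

Effective rates: λ₁ = 9.9×0.44 = 4.356, λ₂ = 9.9×0.56 = 5.544
Station 1: ρ₁ = 4.356/14.9 = 0.29235, L₁ = ρ₁/(1-ρ₁) = 0.29235/(1-0.29235) = 0.4131
Station 2: ρ₂ = 5.544/12.9 = 0.42977, L₂ = ρ₂/(1-ρ₂) = 0.42977/(1-0.42977) = 0.7537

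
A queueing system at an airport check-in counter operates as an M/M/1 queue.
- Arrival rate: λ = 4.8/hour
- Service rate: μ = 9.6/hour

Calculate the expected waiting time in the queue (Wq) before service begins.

First, compute utilization: ρ = λ/μ = 4.8/9.6 = 0.5000
For M/M/1: Wq = λ/(μ(μ-λ))
Wq = 4.8/(9.6 × (9.6-4.8))
Wq = 4.8/(9.6 × 4.80)
Wq = 0.1042 hours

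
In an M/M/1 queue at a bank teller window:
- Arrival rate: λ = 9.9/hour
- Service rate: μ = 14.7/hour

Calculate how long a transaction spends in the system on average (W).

First, compute utilization: ρ = λ/μ = 9.9/14.7 = 0.6735
For M/M/1: W = 1/(μ-λ)
W = 1/(14.7-9.9) = 1/4.80
W = 0.2083 hours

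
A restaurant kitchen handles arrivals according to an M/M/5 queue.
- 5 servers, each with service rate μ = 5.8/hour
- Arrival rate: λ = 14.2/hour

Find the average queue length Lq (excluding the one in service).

Traffic intensity: ρ = λ/(cμ) = 14.2/(5×5.8) = 0.4897
Since ρ = 0.4897 < 1, system is stable.
Offered load a = λ/μ = cρ = 14.2/5.8 = 2.4483
P₀ = [ Σₙ₌₀^4 aⁿ/n! + a^5/(5!(1-ρ)) ]⁻¹
Σ = a^0/0! + a^1/1! + a^2/2! + a^3/3! + a^4/4! = 1.00000 + 2.44828 + 2.99703 + 2.44585 + 1.49703 = 10.3882
a^5/(5!(1-ρ)) = 87.9633/(120 × 0.510345) = 1.4363
P₀ = 1/(10.3882 + 1.4363) = 0.08457
Lq = P₀·a^5·ρ / (5!(1-ρ)²) = 0.08457 × 87.9633 × 0.4897 / (120 × 0.2605) = 0.1165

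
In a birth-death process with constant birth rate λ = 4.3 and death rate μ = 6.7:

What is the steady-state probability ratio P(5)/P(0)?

For constant rates: P(n)/P(0) = (λ/μ)^n
P(5)/P(0) = (4.3/6.7)^5 = 0.6418^5 = 0.1089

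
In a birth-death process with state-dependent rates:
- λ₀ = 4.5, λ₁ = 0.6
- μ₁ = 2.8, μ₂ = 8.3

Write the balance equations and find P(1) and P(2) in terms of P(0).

Balance equations:
State 0: λ₀P₀ = μ₁P₁ → P₁ = (λ₀/μ₁)P₀ = (4.5/2.8)P₀ = 1.6071P₀
State 1: P₂ = (λ₀λ₁)/(μ₁μ₂)P₀ = (4.5×0.6)/(2.8×8.3)P₀ = 0.1162P₀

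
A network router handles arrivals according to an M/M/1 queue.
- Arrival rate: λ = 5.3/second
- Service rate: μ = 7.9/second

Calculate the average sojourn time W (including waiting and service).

First, compute utilization: ρ = λ/μ = 5.3/7.9 = 0.6709
For M/M/1: W = 1/(μ-λ)
W = 1/(7.9-5.3) = 1/2.60
W = 0.3846 seconds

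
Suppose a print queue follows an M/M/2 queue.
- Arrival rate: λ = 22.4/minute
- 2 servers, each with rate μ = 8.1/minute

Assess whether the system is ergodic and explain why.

Stability requires ρ = λ/(cμ) < 1
ρ = 22.4/(2 × 8.1) = 22.4/16.20 = 1.3827
Since 1.3827 ≥ 1, the system is UNSTABLE.
Need c > λ/μ = 22.4/8.1 = 2.77.
Minimum servers needed: c = 3.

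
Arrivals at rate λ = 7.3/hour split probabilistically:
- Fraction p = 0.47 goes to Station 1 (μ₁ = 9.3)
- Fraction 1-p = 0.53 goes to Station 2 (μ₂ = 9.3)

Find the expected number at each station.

Effective rates: λ₁ = 7.3×0.47 = 3.431, λ₂ = 7.3×0.53 = 3.869
Station 1: ρ₁ = 3.431/9.3 = 0.36892, L₁ = ρ₁/(1-ρ₁) = 0.36892/(1-0.36892) = 0.5846
Station 2: ρ₂ = 3.869/9.3 = 0.41602, L₂ = ρ₂/(1-ρ₂) = 0.41602/(1-0.41602) = 0.7124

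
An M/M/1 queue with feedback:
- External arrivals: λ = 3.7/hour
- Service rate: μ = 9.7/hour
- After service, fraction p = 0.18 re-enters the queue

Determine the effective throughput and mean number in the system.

Effective arrival rate: λ_eff = λ/(1-p) = 3.7/(1-0.18) = 3.7/0.82 = 4.512195
ρ = λ_eff/μ = 4.512195/9.7 = 0.46517
L = ρ/(1-ρ) = 0.46517/(1-0.46517) = 0.8698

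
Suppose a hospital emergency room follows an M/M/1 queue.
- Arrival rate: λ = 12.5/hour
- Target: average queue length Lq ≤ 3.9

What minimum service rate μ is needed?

For M/M/1: Lq = λ²/(μ(μ-λ))
Need Lq ≤ 3.9, i.e. μ(μ-λ) ≥ λ²/3.9
μ² - 12.5μ - 156.25/3.9 ≥ 0  →  μ² - 12.5μ - 40.0641 ≥ 0
Quadratic formula (positive root): μ = [λ + √(λ² + 4×40.0641)]/2
Discriminant: 156.25 + 4×40.0641 = 316.5064, √316.5064 = 17.7906
μ ≥ (12.5 + 17.7906)/2 = 15.1453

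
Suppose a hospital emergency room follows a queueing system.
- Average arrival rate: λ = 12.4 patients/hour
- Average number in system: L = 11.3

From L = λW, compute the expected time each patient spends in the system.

Little's Law: L = λW, so W = L/λ
W = 11.3/12.4 = 0.9113 hours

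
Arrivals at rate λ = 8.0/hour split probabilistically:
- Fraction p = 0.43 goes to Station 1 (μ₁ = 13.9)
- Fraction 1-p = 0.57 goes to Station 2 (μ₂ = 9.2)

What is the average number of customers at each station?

Effective rates: λ₁ = 8.0×0.43 = 3.44, λ₂ = 8.0×0.57 = 4.56
Station 1: ρ₁ = 3.44/13.9 = 0.2475, L₁ = ρ₁/(1-ρ₁) = 0.2475/(1-0.2475) = 0.3289
Station 2: ρ₂ = 4.56/9.2 = 0.49565, L₂ = ρ₂/(1-ρ₂) = 0.49565/(1-0.49565) = 0.9828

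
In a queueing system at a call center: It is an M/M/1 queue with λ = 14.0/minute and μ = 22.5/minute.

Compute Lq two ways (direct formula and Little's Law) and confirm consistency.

Method 1 (direct): Lq = λ²/(μ(μ-λ)) = 196.00/(22.5 × 8.50) = 1.0248

Method 2 (Little's Law):
W = 1/(μ-λ) = 1/8.50 = 0.117647
Wq = W - 1/μ = 0.117647 - 0.0444444 = 0.07320
Lq = λWq = 14.0 × 0.07320 = 1.0248 ✔ (matches Method 1)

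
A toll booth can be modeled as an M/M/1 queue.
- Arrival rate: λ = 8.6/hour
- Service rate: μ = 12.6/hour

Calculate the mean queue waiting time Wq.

First, compute utilization: ρ = λ/μ = 8.6/12.6 = 0.6825
For M/M/1: Wq = λ/(μ(μ-λ))
Wq = 8.6/(12.6 × (12.6-8.6))
Wq = 8.6/(12.6 × 4.00)
Wq = 0.1706 hours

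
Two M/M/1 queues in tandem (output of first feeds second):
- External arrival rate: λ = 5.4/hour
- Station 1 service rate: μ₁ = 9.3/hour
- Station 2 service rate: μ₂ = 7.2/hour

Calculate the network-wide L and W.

By Jackson's theorem, each station behaves as independent M/M/1.
Station 1: ρ₁ = 5.4/9.3 = 0.5806, L₁ = ρ₁/(1-ρ₁) = λ/(μ₁-λ) = 5.4/3.90 = 1.3846
Station 2: ρ₂ = 5.4/7.2 = 0.7500, L₂ = ρ₂/(1-ρ₂) = λ/(μ₂-λ) = 5.4/1.80 = 3.0000
Total: L = L₁ + L₂ = 1.3846 + 3.0000 = 4.3846
W = L/λ = 4.3846/5.4 = 0.8120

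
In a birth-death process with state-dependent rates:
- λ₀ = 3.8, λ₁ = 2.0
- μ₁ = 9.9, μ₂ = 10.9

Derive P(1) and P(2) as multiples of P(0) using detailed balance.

Balance equations:
State 0: λ₀P₀ = μ₁P₁ → P₁ = (λ₀/μ₁)P₀ = (3.8/9.9)P₀ = 0.3838P₀
State 1: P₂ = (λ₀λ₁)/(μ₁μ₂)P₀ = (3.8×2.0)/(9.9×10.9)P₀ = 0.07043P₀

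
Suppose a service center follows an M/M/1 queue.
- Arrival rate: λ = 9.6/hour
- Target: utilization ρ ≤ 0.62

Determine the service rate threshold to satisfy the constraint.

ρ = λ/μ, so μ = λ/ρ
μ ≥ 9.6/0.62 = 15.4839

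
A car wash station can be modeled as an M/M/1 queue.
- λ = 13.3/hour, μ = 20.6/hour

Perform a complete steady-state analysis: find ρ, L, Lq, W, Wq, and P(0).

Step 1: ρ = λ/μ = 13.3/20.6 = 0.6456
Step 2: L = λ/(μ-λ) = 13.3/7.30 = 1.8219
Step 3: Lq = λ²/(μ(μ-λ)) = 176.89/(20.6×7.30) = 1.1763
Step 4: W = 1/(μ-λ) = 1/7.30 = 0.136986
Step 5: Wq = λ/(μ(μ-λ)) = 13.3/(20.6×7.30) = 0.08844
Step 6: P(0) = 1-ρ = 0.3544
Verify: L = λW = 13.3×0.136986 = 1.8219 ✔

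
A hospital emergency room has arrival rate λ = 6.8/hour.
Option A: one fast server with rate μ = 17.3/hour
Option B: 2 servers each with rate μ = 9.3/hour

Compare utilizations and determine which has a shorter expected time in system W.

Option A: single server μ = 17.3 (M/M/1)
  ρ_A = 6.8/17.3 = 0.3931
  W_A = 1/(μ-λ) = 1/(17.3-6.8) = 1/10.50 = 0.09524

Option B: 2 servers μ = 9.3 (M/M/2)
  ρ_B = λ/(cμ) = 6.8/(2×9.3) = 0.3656
  Offered load a = λ/μ = cρ = 6.8/9.3 = 0.7312
  P₀ = [ Σₙ₌₀^1 aⁿ/n! + a^2/(2!(1-ρ)) ]⁻¹
  Σ = a^0/0! + a^1/1! = 1.0000 + 0.7312 = 1.7312
  a^2/(2!(1-ρ)) = 0.53463/(2 × 0.63441) = 0.4214
  P₀ = 1/(1.7312 + 0.4214) = 0.4646
  Lq = P₀·a^2·ρ / (2!(1-ρ)²) = 0.4646 × 0.5346 × 0.3656 / (2 × 0.4025) = 0.1128
  Wq_B = Lq/λ = 0.1128/6.8 = 0.01659
  W_B = Wq_B + 1/μ = 0.01659 + 0.1075 = 0.1241

Since W_A = 0.09524 < W_B = 0.1241, Option A (single fast server) has the shorter time in system.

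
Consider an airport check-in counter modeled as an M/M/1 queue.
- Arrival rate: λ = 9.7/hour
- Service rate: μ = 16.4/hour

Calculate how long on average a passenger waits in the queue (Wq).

First, compute utilization: ρ = λ/μ = 9.7/16.4 = 0.5915
For M/M/1: Wq = λ/(μ(μ-λ))
Wq = 9.7/(16.4 × (16.4-9.7))
Wq = 9.7/(16.4 × 6.70)
Wq = 0.08828 hours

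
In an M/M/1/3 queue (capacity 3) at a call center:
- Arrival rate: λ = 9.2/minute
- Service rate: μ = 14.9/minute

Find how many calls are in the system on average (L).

ρ = λ/μ = 9.2/14.9 = 0.61745
P₀ = (1-ρ)/(1-ρ^(K+1)) = (1-0.61745)/(1-0.61745^4) = 0.38255/0.85465 = 0.4476
P_K = P₀×ρ^K = 0.4476 × 0.61745^3 = 0.4476 × 0.2354 = 0.1054
L = ρ[1 - (K+1)ρ^K + Kρ^(K+1)] / [(1-ρ)(1-ρ^(K+1))]
L = 0.61745 × (1 - 4×0.23540 + 3×0.14535) / ((1 - 0.61745) × (1 - 0.14535)) = 0.9338 calls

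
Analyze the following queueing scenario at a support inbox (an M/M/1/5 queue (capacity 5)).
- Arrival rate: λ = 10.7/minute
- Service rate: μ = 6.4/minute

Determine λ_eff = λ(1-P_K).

ρ = λ/μ = 10.7/6.4 = 1.6719
P₀ = (1-ρ)/(1-ρ^(K+1)) = (1-1.6719)/(1-1.6719^6) = -0.6719/-20.8405 = 0.03224
P_K = P₀×ρ^K = 0.03224 × 1.6719^5 = 0.03224 × 13.0633 = 0.4212
λ_eff = λ(1-P_K) = 10.7 × (1 - 0.42115) = 10.7 × 0.57885 = 6.1937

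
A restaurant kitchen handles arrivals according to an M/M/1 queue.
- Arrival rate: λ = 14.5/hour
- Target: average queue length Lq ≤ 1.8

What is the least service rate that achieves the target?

For M/M/1: Lq = λ²/(μ(μ-λ))
Need Lq ≤ 1.8, i.e. μ(μ-λ) ≥ λ²/1.8
μ² - 14.5μ - 210.25/1.8 ≥ 0  →  μ² - 14.5μ - 116.805556 ≥ 0
Quadratic formula (positive root): μ = [λ + √(λ² + 4×116.805556)]/2
Discriminant: 210.25 + 4×116.805556 = 677.47222, √677.47222 = 26.028297
μ ≥ (14.5 + 26.028297)/2 = 20.2641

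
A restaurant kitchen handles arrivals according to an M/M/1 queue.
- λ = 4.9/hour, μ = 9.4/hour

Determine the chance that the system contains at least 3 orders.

ρ = λ/μ = 4.9/9.4 = 0.52128
P(N ≥ n) = ρⁿ
P(N ≥ 3) = 0.52128^3
P(N ≥ 3) = 0.1416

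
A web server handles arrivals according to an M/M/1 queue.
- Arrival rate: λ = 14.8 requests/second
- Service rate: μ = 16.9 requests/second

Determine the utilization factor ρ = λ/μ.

Server utilization: ρ = λ/μ
ρ = 14.8/16.9 = 0.8757
The server is busy 87.57% of the time.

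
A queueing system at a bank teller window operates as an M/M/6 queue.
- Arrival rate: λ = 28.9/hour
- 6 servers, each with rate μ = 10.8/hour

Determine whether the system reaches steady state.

Stability requires ρ = λ/(cμ) < 1
ρ = 28.9/(6 × 10.8) = 28.9/64.80 = 0.4460
Since 0.4460 < 1, the system is STABLE.
The servers are busy 44.60% of the time.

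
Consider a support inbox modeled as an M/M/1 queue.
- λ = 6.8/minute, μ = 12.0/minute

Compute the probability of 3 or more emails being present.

ρ = λ/μ = 6.8/12.0 = 0.5667
P(N ≥ n) = ρⁿ
P(N ≥ 3) = 0.5667^3
P(N ≥ 3) = 0.1820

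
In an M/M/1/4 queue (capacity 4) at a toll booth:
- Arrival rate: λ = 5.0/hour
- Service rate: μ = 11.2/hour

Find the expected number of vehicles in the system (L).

ρ = λ/μ = 5.0/11.2 = 0.44643
P₀ = (1-ρ)/(1-ρ^(K+1)) = (1-0.44643)/(1-0.44643^5) = 0.5536/0.9823 = 0.5636
P_K = P₀×ρ^K = 0.56356 × 0.44643^4 = 0.56356 × 0.039720 = 0.02238
L = ρ[1 - (K+1)ρ^K + Kρ^(K+1)] / [(1-ρ)(1-ρ^(K+1))]
L = 0.44643 × (1 - 5×0.03972 + 4×0.01773) / ((1 - 0.44643) × (1 - 0.01773)) = 0.7162 vehicles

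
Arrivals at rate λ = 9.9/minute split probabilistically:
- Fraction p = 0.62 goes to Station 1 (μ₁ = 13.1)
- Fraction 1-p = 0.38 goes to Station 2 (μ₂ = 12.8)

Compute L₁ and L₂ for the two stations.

Effective rates: λ₁ = 9.9×0.62 = 6.138, λ₂ = 9.9×0.38 = 3.762
Station 1: ρ₁ = 6.138/13.1 = 0.46855, L₁ = ρ₁/(1-ρ₁) = 0.46855/(1-0.46855) = 0.8816
Station 2: ρ₂ = 3.762/12.8 = 0.2939, L₂ = ρ₂/(1-ρ₂) = 0.2939/(1-0.2939) = 0.4162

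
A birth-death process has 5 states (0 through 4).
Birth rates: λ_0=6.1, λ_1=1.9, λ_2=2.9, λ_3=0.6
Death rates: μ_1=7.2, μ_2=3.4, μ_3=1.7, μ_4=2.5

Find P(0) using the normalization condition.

Ratios P(n)/P(0) = (λ₀···λₙ₋₁)/(μ₁···μₙ):
P(1)/P(0) = (6.1)/(7.2) = 0.84722
P(2)/P(0) = (6.1×1.9)/(7.2×3.4) = 0.47345
P(3)/P(0) = (6.1×1.9×2.9)/(7.2×3.4×1.7) = 0.80765
P(4)/P(0) = (6.1×1.9×2.9×0.6)/(7.2×3.4×1.7×2.5) = 0.19384

Normalization: ∑ P(n) = 1
P(0) × (1.0000 + 0.84722 + 0.47345 + 0.80765 + 0.19384) = 1
P(0) × 3.3222 = 1
P(0) = 1/3.3222 = 0.3010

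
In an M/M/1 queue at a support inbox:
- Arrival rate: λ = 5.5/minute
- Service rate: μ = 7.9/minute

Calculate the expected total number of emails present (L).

ρ = λ/μ = 5.5/7.9 = 0.6962
For M/M/1: L = λ/(μ-λ)
L = 5.5/(7.9-5.5) = 5.5/2.40
L = 2.2917 emails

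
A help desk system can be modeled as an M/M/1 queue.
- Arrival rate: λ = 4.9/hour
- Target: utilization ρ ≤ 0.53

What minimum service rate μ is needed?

ρ = λ/μ, so μ = λ/ρ
μ ≥ 4.9/0.53 = 9.2453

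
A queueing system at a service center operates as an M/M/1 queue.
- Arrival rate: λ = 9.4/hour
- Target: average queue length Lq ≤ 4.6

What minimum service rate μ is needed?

For M/M/1: Lq = λ²/(μ(μ-λ))
Need Lq ≤ 4.6, i.e. μ(μ-λ) ≥ λ²/4.6
μ² - 9.4μ - 88.36/4.6 ≥ 0  →  μ² - 9.4μ - 19.2087 ≥ 0
Quadratic formula (positive root): μ = [λ + √(λ² + 4×19.2087)]/2
Discriminant: 88.36 + 4×19.2087 = 165.1948, √165.1948 = 12.8528
μ ≥ (9.4 + 12.8528)/2 = 11.1264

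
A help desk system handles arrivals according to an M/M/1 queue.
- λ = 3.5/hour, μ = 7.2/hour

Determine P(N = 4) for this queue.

ρ = λ/μ = 3.5/7.2 = 0.48611
P(n) = (1-ρ)ρⁿ
P(4) = (1-0.48611) × 0.48611^4
P(4) = 0.5139 × 0.05584
P(4) = 0.02870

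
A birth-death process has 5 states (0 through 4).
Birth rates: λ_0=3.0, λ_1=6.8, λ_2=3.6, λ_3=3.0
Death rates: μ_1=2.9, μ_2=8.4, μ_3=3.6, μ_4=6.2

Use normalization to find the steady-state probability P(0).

Ratios P(n)/P(0) = (λ₀···λₙ₋₁)/(μ₁···μₙ):
P(1)/P(0) = (3.0)/(2.9) = 1.0345
P(2)/P(0) = (3.0×6.8)/(2.9×8.4) = 0.83744
P(3)/P(0) = (3.0×6.8×3.6)/(2.9×8.4×3.6) = 0.83744
P(4)/P(0) = (3.0×6.8×3.6×3.0)/(2.9×8.4×3.6×6.2) = 0.40521

Normalization: ∑ P(n) = 1
P(0) × (1.0000 + 1.0345 + 0.83744 + 0.83744 + 0.40521) = 1
P(0) × 4.1146 = 1
P(0) = 1/4.1146 = 0.2430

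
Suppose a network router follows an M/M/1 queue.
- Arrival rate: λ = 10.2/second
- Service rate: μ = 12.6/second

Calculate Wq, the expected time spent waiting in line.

First, compute utilization: ρ = λ/μ = 10.2/12.6 = 0.8095
For M/M/1: Wq = λ/(μ(μ-λ))
Wq = 10.2/(12.6 × (12.6-10.2))
Wq = 10.2/(12.6 × 2.40)
Wq = 0.3373 seconds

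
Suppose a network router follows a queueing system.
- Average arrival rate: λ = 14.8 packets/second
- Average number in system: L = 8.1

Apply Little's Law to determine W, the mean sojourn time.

Little's Law: L = λW, so W = L/λ
W = 8.1/14.8 = 0.5473 seconds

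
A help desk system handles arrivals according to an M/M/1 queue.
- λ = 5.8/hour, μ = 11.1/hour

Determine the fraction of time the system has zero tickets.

ρ = λ/μ = 5.8/11.1 = 0.5225
P(0) = 1 - ρ = 1 - 0.5225 = 0.4775
The server is idle 47.75% of the time.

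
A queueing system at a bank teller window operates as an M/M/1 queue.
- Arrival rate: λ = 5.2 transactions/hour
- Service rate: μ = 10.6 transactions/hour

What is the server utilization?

Server utilization: ρ = λ/μ
ρ = 5.2/10.6 = 0.4906
The server is busy 49.06% of the time.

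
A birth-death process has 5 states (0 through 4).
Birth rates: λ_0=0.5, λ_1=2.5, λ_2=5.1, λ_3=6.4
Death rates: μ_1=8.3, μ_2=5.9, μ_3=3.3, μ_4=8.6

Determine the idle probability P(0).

Ratios P(n)/P(0) = (λ₀···λₙ₋₁)/(μ₁···μₙ):
P(1)/P(0) = (0.5)/(8.3) = 0.06024
P(2)/P(0) = (0.5×2.5)/(8.3×5.9) = 0.02553
P(3)/P(0) = (0.5×2.5×5.1)/(8.3×5.9×3.3) = 0.03945
P(4)/P(0) = (0.5×2.5×5.1×6.4)/(8.3×5.9×3.3×8.6) = 0.02936

Normalization: ∑ P(n) = 1
P(0) × (1.0000 + 0.06024 + 0.02553 + 0.03945 + 0.02936) = 1
P(0) × 1.1546 = 1
P(0) = 1/1.1546 = 0.8661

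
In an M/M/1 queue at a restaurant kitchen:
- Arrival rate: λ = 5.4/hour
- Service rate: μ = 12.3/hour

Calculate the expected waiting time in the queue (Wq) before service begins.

First, compute utilization: ρ = λ/μ = 5.4/12.3 = 0.4390
For M/M/1: Wq = λ/(μ(μ-λ))
Wq = 5.4/(12.3 × (12.3-5.4))
Wq = 5.4/(12.3 × 6.90)
Wq = 0.06363 hours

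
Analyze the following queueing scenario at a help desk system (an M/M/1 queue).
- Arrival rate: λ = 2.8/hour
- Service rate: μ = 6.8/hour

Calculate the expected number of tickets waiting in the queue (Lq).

ρ = λ/μ = 2.8/6.8 = 0.4118
For M/M/1: Lq = λ²/(μ(μ-λ))
Lq = 7.84/(6.8 × 4.00)
Lq = 0.2882 tickets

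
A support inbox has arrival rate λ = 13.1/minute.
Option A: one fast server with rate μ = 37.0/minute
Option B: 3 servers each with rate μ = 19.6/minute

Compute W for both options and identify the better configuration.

Option A: single server μ = 37.0 (M/M/1)
  ρ_A = 13.1/37.0 = 0.3541
  W_A = 1/(μ-λ) = 1/(37.0-13.1) = 1/23.90 = 0.04184

Option B: 3 servers μ = 19.6 (M/M/3)
  ρ_B = λ/(cμ) = 13.1/(3×19.6) = 0.2228
  Offered load a = λ/μ = cρ = 13.1/19.6 = 0.6684
  P₀ = [ Σₙ₌₀^2 aⁿ/n! + a^3/(3!(1-ρ)) ]⁻¹
  Σ = a^0/0! + a^1/1! + a^2/2! = 1.0000 + 0.66837 + 0.22336 = 1.8917
  a^3/(3!(1-ρ)) = 0.2986/(6 × 0.7772) = 0.06403
  P₀ = 1/(1.8917 + 0.06403) = 0.5113
  Lq = P₀·a^3·ρ / (3!(1-ρ)²) = 0.51131 × 0.29857 × 0.22279 / (6 × 0.60406) = 0.009384
  Wq_B = Lq/λ = 0.0093842/13.1 = 0.0007164
  W_B = Wq_B + 1/μ = 0.0007164 + 0.05102 = 0.05174

Since W_A = 0.04184 < W_B = 0.05174, Option A (single fast server) has the shorter time in system.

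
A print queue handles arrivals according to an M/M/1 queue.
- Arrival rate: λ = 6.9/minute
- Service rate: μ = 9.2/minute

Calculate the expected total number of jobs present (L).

ρ = λ/μ = 6.9/9.2 = 0.7500
For M/M/1: L = λ/(μ-λ)
L = 6.9/(9.2-6.9) = 6.9/2.30
L = 3.0000 jobs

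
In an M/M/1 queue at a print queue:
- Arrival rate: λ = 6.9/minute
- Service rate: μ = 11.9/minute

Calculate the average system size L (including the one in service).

ρ = λ/μ = 6.9/11.9 = 0.5798
For M/M/1: L = λ/(μ-λ)
L = 6.9/(11.9-6.9) = 6.9/5.00
L = 1.3800 jobs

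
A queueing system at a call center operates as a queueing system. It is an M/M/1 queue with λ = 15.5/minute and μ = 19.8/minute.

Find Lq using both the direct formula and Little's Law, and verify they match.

Method 1 (direct): Lq = λ²/(μ(μ-λ)) = 240.25/(19.8 × 4.30) = 2.8218

Method 2 (Little's Law):
W = 1/(μ-λ) = 1/4.30 = 0.23256
Wq = W - 1/μ = 0.23256 - 0.050505 = 0.18205
Lq = λWq = 15.5 × 0.18205 = 2.8218 ✔ (matches Method 1)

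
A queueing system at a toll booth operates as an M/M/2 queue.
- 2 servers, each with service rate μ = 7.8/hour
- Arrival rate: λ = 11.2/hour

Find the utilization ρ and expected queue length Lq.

Traffic intensity: ρ = λ/(cμ) = 11.2/(2×7.8) = 0.7179
Since ρ = 0.7179 < 1, system is stable.
Offered load a = λ/μ = cρ = 11.2/7.8 = 1.4359
P₀ = [ Σₙ₌₀^1 aⁿ/n! + a^2/(2!(1-ρ)) ]⁻¹
Σ = a^0/0! + a^1/1! = 1.0000 + 1.4359 = 2.4359
a^2/(2!(1-ρ)) = 2.0618/(2 × 0.28205) = 3.6550
P₀ = 1/(2.4359 + 3.6550) = 0.1642
Lq = P₀·a^2·ρ / (2!(1-ρ)²) = 0.16418 × 2.0618 × 0.71795 / (2 × 0.079553) = 1.5275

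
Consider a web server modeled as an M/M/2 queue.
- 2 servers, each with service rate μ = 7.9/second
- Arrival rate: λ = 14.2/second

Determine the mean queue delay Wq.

Traffic intensity: ρ = λ/(cμ) = 14.2/(2×7.9) = 0.8987
Since ρ = 0.8987 < 1, system is stable.
Offered load a = λ/μ = cρ = 14.2/7.9 = 1.7975
P₀ = [ Σₙ₌₀^1 aⁿ/n! + a^2/(2!(1-ρ)) ]⁻¹
Σ = a^0/0! + a^1/1! = 1.0000 + 1.7975 = 2.7975
a^2/(2!(1-ρ)) = 3.23089/(2 × 0.101266) = 15.9525
P₀ = 1/(2.7975 + 15.9525) = 0.05333
Lq = P₀·a^2·ρ / (2!(1-ρ)²) = 0.05333333 × 3.230892 × 0.8987342 / (2 × 0.01025477) = 7.5509
Wq = Lq/λ = 7.5509/14.2 = 0.5318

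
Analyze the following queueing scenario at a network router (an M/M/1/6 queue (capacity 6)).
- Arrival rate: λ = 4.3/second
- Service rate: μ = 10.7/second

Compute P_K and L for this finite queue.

ρ = λ/μ = 4.3/10.7 = 0.40187
P₀ = (1-ρ)/(1-ρ^(K+1)) = (1-0.40187)/(1-0.40187^7) = 0.5981/0.9983 = 0.5991
P_K = P₀×ρ^K = 0.59914 × 0.40187^6 = 0.59914 × 0.0042122 = 0.002524
Blocking probability P_6 = 0.002524 (0.25%)
L = ρ[1 - (K+1)ρ^K + Kρ^(K+1)] / [(1-ρ)(1-ρ^(K+1))]
L = 0.40187 × (1 - 7×0.004212 + 6×0.001693) / ((1 - 0.40187) × (1 - 0.001693)) = 0.6600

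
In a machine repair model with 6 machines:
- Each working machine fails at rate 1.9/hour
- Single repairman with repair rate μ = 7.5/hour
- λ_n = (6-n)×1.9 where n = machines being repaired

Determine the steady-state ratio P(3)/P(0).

P(3)/P(0) = ∏_{i=0}^{3-1} λ_i/μ_{i+1}
= (6-0)×1.9/7.5 × (6-1)×1.9/7.5 × (6-2)×1.9/7.5
= 1.9510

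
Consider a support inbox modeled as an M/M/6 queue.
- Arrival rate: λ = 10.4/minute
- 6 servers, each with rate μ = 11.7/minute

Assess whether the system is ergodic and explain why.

Stability requires ρ = λ/(cμ) < 1
ρ = 10.4/(6 × 11.7) = 10.4/70.20 = 0.1481
Since 0.1481 < 1, the system is STABLE.
The servers are busy 14.81% of the time.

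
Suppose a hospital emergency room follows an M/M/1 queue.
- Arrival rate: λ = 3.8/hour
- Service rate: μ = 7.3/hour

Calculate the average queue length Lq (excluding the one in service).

ρ = λ/μ = 3.8/7.3 = 0.5205
For M/M/1: Lq = λ²/(μ(μ-λ))
Lq = 14.44/(7.3 × 3.50)
Lq = 0.5652 patients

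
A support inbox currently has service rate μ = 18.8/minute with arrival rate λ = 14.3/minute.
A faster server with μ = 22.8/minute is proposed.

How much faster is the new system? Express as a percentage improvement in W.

System 1: ρ₁ = 14.3/18.8 = 0.7606, W₁ = 1/(18.8-14.3) = 0.22222
System 2: ρ₂ = 14.3/22.8 = 0.6272, W₂ = 1/(22.8-14.3) = 0.11765
Improvement: (W₁-W₂)/W₁ = (0.22222-0.11765)/0.22222 = 47.06%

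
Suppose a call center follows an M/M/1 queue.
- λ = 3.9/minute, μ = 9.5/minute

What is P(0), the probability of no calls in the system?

ρ = λ/μ = 3.9/9.5 = 0.4105
P(0) = 1 - ρ = 1 - 0.4105 = 0.5895
The server is idle 58.95% of the time.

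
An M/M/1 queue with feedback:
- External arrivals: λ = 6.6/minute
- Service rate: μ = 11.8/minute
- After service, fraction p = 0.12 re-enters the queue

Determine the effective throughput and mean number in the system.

Effective arrival rate: λ_eff = λ/(1-p) = 6.6/(1-0.12) = 6.6/0.88 = 7.5000
ρ = λ_eff/μ = 7.5000/11.8 = 0.6356
L = ρ/(1-ρ) = 0.6356/(1-0.6356) = 1.7442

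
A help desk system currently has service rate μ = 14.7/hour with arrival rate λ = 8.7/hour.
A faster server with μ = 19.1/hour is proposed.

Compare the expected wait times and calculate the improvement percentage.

System 1: ρ₁ = 8.7/14.7 = 0.5918, W₁ = 1/(14.7-8.7) = 0.16667
System 2: ρ₂ = 8.7/19.1 = 0.4555, W₂ = 1/(19.1-8.7) = 0.096154
Improvement: (W₁-W₂)/W₁ = (0.16667-0.096154)/0.16667 = 42.31%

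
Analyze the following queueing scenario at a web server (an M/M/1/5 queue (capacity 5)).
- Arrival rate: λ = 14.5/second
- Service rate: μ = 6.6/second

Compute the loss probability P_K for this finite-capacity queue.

ρ = λ/μ = 14.5/6.6 = 2.1970
P₀ = (1-ρ)/(1-ρ^(K+1)) = (1-2.1970)/(1-2.1970^6) = -1.1970/-111.4554 = 0.01074
P_K = P₀×ρ^K = 0.01074 × 2.1970^5 = 0.01074 × 51.1859 = 0.5497
Blocking probability = 54.97%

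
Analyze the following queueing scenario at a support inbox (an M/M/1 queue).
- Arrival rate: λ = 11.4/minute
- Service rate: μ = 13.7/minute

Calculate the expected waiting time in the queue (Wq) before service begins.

First, compute utilization: ρ = λ/μ = 11.4/13.7 = 0.8321
For M/M/1: Wq = λ/(μ(μ-λ))
Wq = 11.4/(13.7 × (13.7-11.4))
Wq = 11.4/(13.7 × 2.30)
Wq = 0.3618 minutes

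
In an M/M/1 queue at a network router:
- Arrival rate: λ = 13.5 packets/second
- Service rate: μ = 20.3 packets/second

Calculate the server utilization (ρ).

Server utilization: ρ = λ/μ
ρ = 13.5/20.3 = 0.6650
The server is busy 66.50% of the time.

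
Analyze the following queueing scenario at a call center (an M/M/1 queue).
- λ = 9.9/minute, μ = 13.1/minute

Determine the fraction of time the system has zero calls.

ρ = λ/μ = 9.9/13.1 = 0.7557
P(0) = 1 - ρ = 1 - 0.7557 = 0.2443
The server is idle 24.43% of the time.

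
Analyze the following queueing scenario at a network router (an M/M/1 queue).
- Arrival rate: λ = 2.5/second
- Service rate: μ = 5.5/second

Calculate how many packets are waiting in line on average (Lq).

ρ = λ/μ = 2.5/5.5 = 0.4545
For M/M/1: Lq = λ²/(μ(μ-λ))
Lq = 6.25/(5.5 × 3.00)
Lq = 0.3788 packets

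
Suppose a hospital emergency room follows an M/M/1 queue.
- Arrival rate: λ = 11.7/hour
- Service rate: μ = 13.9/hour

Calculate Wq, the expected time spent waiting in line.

First, compute utilization: ρ = λ/μ = 11.7/13.9 = 0.8417
For M/M/1: Wq = λ/(μ(μ-λ))
Wq = 11.7/(13.9 × (13.9-11.7))
Wq = 11.7/(13.9 × 2.20)
Wq = 0.3826 hours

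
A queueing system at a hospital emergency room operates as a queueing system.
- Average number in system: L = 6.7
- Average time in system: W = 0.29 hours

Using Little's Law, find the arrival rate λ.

Little's Law: L = λW, so λ = L/W
λ = 6.7/0.29 = 23.1034 patients/hour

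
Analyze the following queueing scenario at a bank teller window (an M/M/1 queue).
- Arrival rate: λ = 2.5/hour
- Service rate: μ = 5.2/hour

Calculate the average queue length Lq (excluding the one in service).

ρ = λ/μ = 2.5/5.2 = 0.4808
For M/M/1: Lq = λ²/(μ(μ-λ))
Lq = 6.25/(5.2 × 2.70)
Lq = 0.4452 transactions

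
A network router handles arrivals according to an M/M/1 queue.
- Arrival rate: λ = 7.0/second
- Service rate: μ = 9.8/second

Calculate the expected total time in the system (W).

First, compute utilization: ρ = λ/μ = 7.0/9.8 = 0.7143
For M/M/1: W = 1/(μ-λ)
W = 1/(9.8-7.0) = 1/2.80
W = 0.3571 seconds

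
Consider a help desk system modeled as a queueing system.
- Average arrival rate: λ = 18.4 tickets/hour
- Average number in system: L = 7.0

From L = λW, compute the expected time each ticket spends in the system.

Little's Law: L = λW, so W = L/λ
W = 7.0/18.4 = 0.3804 hours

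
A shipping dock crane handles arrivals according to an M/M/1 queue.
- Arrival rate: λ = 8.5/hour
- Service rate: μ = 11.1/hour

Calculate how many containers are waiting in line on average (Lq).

ρ = λ/μ = 8.5/11.1 = 0.7658
For M/M/1: Lq = λ²/(μ(μ-λ))
Lq = 72.25/(11.1 × 2.60)
Lq = 2.5035 containers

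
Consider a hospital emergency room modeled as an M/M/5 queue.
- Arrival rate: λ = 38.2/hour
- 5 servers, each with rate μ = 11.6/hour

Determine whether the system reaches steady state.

Stability requires ρ = λ/(cμ) < 1
ρ = 38.2/(5 × 11.6) = 38.2/58.00 = 0.6586
Since 0.6586 < 1, the system is STABLE.
The servers are busy 65.86% of the time.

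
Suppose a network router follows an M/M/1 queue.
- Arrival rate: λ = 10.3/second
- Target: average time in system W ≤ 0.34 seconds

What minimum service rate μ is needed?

For M/M/1: W = 1/(μ-λ)
Need W ≤ 0.34, so 1/(μ-λ) ≤ 0.34
μ - λ ≥ 1/0.34 = 2.9412
μ ≥ 10.3 + 2.9412 = 13.2412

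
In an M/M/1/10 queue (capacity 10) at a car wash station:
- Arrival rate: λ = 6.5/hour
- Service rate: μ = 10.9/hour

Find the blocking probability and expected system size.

ρ = λ/μ = 6.5/10.9 = 0.59633
P₀ = (1-ρ)/(1-ρ^(K+1)) = (1-0.59633)/(1-0.59633^11) = 0.40367/0.99661 = 0.4050
P_K = P₀×ρ^K = 0.4050 × 0.59633^10 = 0.4050 × 0.005687 = 0.002303
Blocking probability P_10 = 0.002303 (0.23%)
L = ρ[1 - (K+1)ρ^K + Kρ^(K+1)] / [(1-ρ)(1-ρ^(K+1))]
L = 0.59633 × (1 - 11×0.005687 + 10×0.003391) / ((1 - 0.59633) × (1 - 0.003391)) = 1.4398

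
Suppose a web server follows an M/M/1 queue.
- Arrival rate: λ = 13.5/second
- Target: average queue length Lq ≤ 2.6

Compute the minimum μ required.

For M/M/1: Lq = λ²/(μ(μ-λ))
Need Lq ≤ 2.6, i.e. μ(μ-λ) ≥ λ²/2.6
μ² - 13.5μ - 182.25/2.6 ≥ 0  →  μ² - 13.5μ - 70.09615 ≥ 0
Quadratic formula (positive root): μ = [λ + √(λ² + 4×70.09615)]/2
Discriminant: 182.25 + 4×70.09615 = 462.6346, √462.6346 = 21.50894
μ ≥ (13.5 + 21.50894)/2 = 17.5045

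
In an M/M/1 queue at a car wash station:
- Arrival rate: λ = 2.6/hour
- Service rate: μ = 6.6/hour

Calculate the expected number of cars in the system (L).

ρ = λ/μ = 2.6/6.6 = 0.3939
For M/M/1: L = λ/(μ-λ)
L = 2.6/(6.6-2.6) = 2.6/4.00
L = 0.6500 cars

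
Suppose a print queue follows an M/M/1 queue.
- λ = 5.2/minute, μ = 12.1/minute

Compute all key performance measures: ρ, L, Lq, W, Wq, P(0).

Step 1: ρ = λ/μ = 5.2/12.1 = 0.4298
Step 2: L = λ/(μ-λ) = 5.2/6.90 = 0.7536
Step 3: Lq = λ²/(μ(μ-λ)) = 27.04/(12.1×6.90) = 0.3239
Step 4: W = 1/(μ-λ) = 1/6.90 = 0.14493
Step 5: Wq = λ/(μ(μ-λ)) = 5.2/(12.1×6.90) = 0.06228
Step 6: P(0) = 1-ρ = 0.5702
Verify: L = λW = 5.2×0.14493 = 0.7536 ✔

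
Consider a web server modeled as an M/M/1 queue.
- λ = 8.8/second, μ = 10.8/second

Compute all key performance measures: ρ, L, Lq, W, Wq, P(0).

Step 1: ρ = λ/μ = 8.8/10.8 = 0.8148
Step 2: L = λ/(μ-λ) = 8.8/2.00 = 4.4000
Step 3: Lq = λ²/(μ(μ-λ)) = 77.44/(10.8×2.00) = 3.5852
Step 4: W = 1/(μ-λ) = 1/2.00 = 0.5000
Step 5: Wq = λ/(μ(μ-λ)) = 8.8/(10.8×2.00) = 0.4074
Step 6: P(0) = 1-ρ = 0.1852
Verify: L = λW = 8.8×0.5000 = 4.4000 ✔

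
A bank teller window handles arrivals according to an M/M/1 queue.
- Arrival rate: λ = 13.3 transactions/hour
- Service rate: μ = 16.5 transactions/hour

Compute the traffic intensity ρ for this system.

Server utilization: ρ = λ/μ
ρ = 13.3/16.5 = 0.8061
The server is busy 80.61% of the time.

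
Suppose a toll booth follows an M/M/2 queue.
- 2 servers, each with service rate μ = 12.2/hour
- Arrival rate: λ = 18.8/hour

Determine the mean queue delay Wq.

Traffic intensity: ρ = λ/(cμ) = 18.8/(2×12.2) = 0.7705
Since ρ = 0.7705 < 1, system is stable.
Offered load a = λ/μ = cρ = 18.8/12.2 = 1.5410
P₀ = [ Σₙ₌₀^1 aⁿ/n! + a^2/(2!(1-ρ)) ]⁻¹
Σ = a^0/0! + a^1/1! = 1.0000 + 1.5410 = 2.5410
a^2/(2!(1-ρ)) = 2.37463/(2 × 0.229508) = 5.1733
P₀ = 1/(2.5410 + 5.1733) = 0.1296
Lq = P₀·a^2·ρ / (2!(1-ρ)²) = 0.12963 × 2.3746 × 0.77049 / (2 × 0.052674) = 2.2513
Wq = Lq/λ = 2.25134/18.8 = 0.1198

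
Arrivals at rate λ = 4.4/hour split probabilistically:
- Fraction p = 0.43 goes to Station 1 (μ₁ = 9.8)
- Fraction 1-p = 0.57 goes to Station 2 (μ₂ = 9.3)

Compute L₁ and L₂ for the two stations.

Effective rates: λ₁ = 4.4×0.43 = 1.892, λ₂ = 4.4×0.57 = 2.508
Station 1: ρ₁ = 1.892/9.8 = 0.1931, L₁ = ρ₁/(1-ρ₁) = 0.1931/(1-0.1931) = 0.2393
Station 2: ρ₂ = 2.508/9.3 = 0.2697, L₂ = ρ₂/(1-ρ₂) = 0.2697/(1-0.2697) = 0.3693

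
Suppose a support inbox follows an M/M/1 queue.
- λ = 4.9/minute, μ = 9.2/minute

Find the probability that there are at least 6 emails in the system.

ρ = λ/μ = 4.9/9.2 = 0.53261
P(N ≥ n) = ρⁿ
P(N ≥ 6) = 0.53261^6
P(N ≥ 6) = 0.02283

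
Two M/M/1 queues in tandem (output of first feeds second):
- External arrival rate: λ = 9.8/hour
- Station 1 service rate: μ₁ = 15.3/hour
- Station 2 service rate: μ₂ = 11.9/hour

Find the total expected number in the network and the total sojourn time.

By Jackson's theorem, each station behaves as independent M/M/1.
Station 1: ρ₁ = 9.8/15.3 = 0.6405, L₁ = ρ₁/(1-ρ₁) = λ/(μ₁-λ) = 9.8/5.50 = 1.7818
Station 2: ρ₂ = 9.8/11.9 = 0.8235, L₂ = ρ₂/(1-ρ₂) = λ/(μ₂-λ) = 9.8/2.10 = 4.6667
Total: L = L₁ + L₂ = 1.7818 + 4.6667 = 6.4485
W = L/λ = 6.4485/9.8 = 0.6580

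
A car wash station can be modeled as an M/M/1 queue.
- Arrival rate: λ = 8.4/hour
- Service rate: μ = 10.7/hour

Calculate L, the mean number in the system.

ρ = λ/μ = 8.4/10.7 = 0.7850
For M/M/1: L = λ/(μ-λ)
L = 8.4/(10.7-8.4) = 8.4/2.30
L = 3.6522 cars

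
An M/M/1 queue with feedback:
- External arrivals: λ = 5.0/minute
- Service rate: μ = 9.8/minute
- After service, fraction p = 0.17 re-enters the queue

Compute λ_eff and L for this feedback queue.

Effective arrival rate: λ_eff = λ/(1-p) = 5.0/(1-0.17) = 5.0/0.83 = 6.0241
ρ = λ_eff/μ = 6.0241/9.8 = 0.6147
L = ρ/(1-ρ) = 0.6147/(1-0.6147) = 1.5954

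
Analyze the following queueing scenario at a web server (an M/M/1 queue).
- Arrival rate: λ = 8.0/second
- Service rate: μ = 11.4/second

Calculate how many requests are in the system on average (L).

ρ = λ/μ = 8.0/11.4 = 0.7018
For M/M/1: L = λ/(μ-λ)
L = 8.0/(11.4-8.0) = 8.0/3.40
L = 2.3529 requests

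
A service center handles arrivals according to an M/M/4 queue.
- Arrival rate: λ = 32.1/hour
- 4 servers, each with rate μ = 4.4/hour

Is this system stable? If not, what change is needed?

Stability requires ρ = λ/(cμ) < 1
ρ = 32.1/(4 × 4.4) = 32.1/17.60 = 1.8239
Since 1.8239 ≥ 1, the system is UNSTABLE.
Need c > λ/μ = 32.1/4.4 = 7.30.
Minimum servers needed: c = 8.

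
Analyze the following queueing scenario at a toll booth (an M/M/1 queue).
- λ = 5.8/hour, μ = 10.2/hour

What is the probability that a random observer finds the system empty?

ρ = λ/μ = 5.8/10.2 = 0.5686
P(0) = 1 - ρ = 1 - 0.5686 = 0.4314
The server is idle 43.14% of the time.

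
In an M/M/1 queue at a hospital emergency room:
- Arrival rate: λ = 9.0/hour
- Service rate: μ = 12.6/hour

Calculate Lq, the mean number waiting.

ρ = λ/μ = 9.0/12.6 = 0.7143
For M/M/1: Lq = λ²/(μ(μ-λ))
Lq = 81.00/(12.6 × 3.60)
Lq = 1.7857 patients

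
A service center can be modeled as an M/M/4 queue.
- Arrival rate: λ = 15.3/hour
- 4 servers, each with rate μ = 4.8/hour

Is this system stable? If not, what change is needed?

Stability requires ρ = λ/(cμ) < 1
ρ = 15.3/(4 × 4.8) = 15.3/19.20 = 0.7969
Since 0.7969 < 1, the system is STABLE.
The servers are busy 79.69% of the time.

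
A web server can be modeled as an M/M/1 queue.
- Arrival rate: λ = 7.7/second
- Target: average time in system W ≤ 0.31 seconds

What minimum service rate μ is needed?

For M/M/1: W = 1/(μ-λ)
Need W ≤ 0.31, so 1/(μ-λ) ≤ 0.31
μ - λ ≥ 1/0.31 = 3.2258
μ ≥ 7.7 + 3.2258 = 10.9258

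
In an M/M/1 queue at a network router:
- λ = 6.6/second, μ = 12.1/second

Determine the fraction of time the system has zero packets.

ρ = λ/μ = 6.6/12.1 = 0.5455
P(0) = 1 - ρ = 1 - 0.5455 = 0.4545
The server is idle 45.45% of the time.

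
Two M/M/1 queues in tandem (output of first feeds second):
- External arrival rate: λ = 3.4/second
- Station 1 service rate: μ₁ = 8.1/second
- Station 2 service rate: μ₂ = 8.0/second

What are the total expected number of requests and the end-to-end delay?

By Jackson's theorem, each station behaves as independent M/M/1.
Station 1: ρ₁ = 3.4/8.1 = 0.4198, L₁ = ρ₁/(1-ρ₁) = λ/(μ₁-λ) = 3.4/4.70 = 0.72340
Station 2: ρ₂ = 3.4/8.0 = 0.4250, L₂ = ρ₂/(1-ρ₂) = λ/(μ₂-λ) = 3.4/4.60 = 0.73913
Total: L = L₁ + L₂ = 0.72340 + 0.73913 = 1.46253
W = L/λ = 1.46253/3.4 = 0.4302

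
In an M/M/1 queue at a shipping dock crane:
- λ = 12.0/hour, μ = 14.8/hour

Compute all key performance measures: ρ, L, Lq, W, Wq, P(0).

Step 1: ρ = λ/μ = 12.0/14.8 = 0.8108
Step 2: L = λ/(μ-λ) = 12.0/2.80 = 4.2857
Step 3: Lq = λ²/(μ(μ-λ)) = 144.00/(14.8×2.80) = 3.4749
Step 4: W = 1/(μ-λ) = 1/2.80 = 0.35714
Step 5: Wq = λ/(μ(μ-λ)) = 12.0/(14.8×2.80) = 0.2896
Step 6: P(0) = 1-ρ = 0.1892
Verify: L = λW = 12.0×0.35714 = 4.2857 ✔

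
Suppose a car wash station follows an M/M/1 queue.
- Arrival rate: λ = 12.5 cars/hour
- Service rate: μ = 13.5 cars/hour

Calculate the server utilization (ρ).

Server utilization: ρ = λ/μ
ρ = 12.5/13.5 = 0.9259
The server is busy 92.59% of the time.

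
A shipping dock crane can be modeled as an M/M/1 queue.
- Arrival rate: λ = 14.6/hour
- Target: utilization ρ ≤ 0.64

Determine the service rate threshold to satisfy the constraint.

ρ = λ/μ, so μ = λ/ρ
μ ≥ 14.6/0.64 = 22.8125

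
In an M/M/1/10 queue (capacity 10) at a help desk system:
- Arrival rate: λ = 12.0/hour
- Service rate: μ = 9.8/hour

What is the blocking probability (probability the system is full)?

ρ = λ/μ = 12.0/9.8 = 1.22449
P₀ = (1-ρ)/(1-ρ^(K+1)) = (1-1.22449)/(1-1.22449^11) = -0.2245/-8.2791 = 0.02712
P_K = P₀×ρ^K = 0.02712 × 1.22449^10 = 0.02712 × 7.5780 = 0.2055
Blocking probability = 20.55%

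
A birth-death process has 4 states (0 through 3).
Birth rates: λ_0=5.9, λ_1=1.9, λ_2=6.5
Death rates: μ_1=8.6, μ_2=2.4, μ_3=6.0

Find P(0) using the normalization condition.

Ratios P(n)/P(0) = (λ₀···λₙ₋₁)/(μ₁···μₙ):
P(1)/P(0) = (5.9)/(8.6) = 0.6860
P(2)/P(0) = (5.9×1.9)/(8.6×2.4) = 0.5431
P(3)/P(0) = (5.9×1.9×6.5)/(8.6×2.4×6.0) = 0.5884

Normalization: ∑ P(n) = 1
P(0) × (1.0000 + 0.6860 + 0.5431 + 0.5884) = 1
P(0) × 2.8175 = 1
P(0) = 1/2.8175 = 0.3549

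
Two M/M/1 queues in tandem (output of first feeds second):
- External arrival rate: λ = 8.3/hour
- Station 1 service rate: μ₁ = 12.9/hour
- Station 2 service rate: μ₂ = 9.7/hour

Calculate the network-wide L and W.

By Jackson's theorem, each station behaves as independent M/M/1.
Station 1: ρ₁ = 8.3/12.9 = 0.6434, L₁ = ρ₁/(1-ρ₁) = λ/(μ₁-λ) = 8.3/4.60 = 1.8043
Station 2: ρ₂ = 8.3/9.7 = 0.8557, L₂ = ρ₂/(1-ρ₂) = λ/(μ₂-λ) = 8.3/1.40 = 5.9286
Total: L = L₁ + L₂ = 1.8043 + 5.9286 = 7.7329
W = L/λ = 7.7329/8.3 = 0.9317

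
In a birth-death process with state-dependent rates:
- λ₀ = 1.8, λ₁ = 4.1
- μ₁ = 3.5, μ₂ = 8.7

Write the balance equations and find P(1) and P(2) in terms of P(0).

Balance equations:
State 0: λ₀P₀ = μ₁P₁ → P₁ = (λ₀/μ₁)P₀ = (1.8/3.5)P₀ = 0.5143P₀
State 1: P₂ = (λ₀λ₁)/(μ₁μ₂)P₀ = (1.8×4.1)/(3.5×8.7)P₀ = 0.2424P₀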